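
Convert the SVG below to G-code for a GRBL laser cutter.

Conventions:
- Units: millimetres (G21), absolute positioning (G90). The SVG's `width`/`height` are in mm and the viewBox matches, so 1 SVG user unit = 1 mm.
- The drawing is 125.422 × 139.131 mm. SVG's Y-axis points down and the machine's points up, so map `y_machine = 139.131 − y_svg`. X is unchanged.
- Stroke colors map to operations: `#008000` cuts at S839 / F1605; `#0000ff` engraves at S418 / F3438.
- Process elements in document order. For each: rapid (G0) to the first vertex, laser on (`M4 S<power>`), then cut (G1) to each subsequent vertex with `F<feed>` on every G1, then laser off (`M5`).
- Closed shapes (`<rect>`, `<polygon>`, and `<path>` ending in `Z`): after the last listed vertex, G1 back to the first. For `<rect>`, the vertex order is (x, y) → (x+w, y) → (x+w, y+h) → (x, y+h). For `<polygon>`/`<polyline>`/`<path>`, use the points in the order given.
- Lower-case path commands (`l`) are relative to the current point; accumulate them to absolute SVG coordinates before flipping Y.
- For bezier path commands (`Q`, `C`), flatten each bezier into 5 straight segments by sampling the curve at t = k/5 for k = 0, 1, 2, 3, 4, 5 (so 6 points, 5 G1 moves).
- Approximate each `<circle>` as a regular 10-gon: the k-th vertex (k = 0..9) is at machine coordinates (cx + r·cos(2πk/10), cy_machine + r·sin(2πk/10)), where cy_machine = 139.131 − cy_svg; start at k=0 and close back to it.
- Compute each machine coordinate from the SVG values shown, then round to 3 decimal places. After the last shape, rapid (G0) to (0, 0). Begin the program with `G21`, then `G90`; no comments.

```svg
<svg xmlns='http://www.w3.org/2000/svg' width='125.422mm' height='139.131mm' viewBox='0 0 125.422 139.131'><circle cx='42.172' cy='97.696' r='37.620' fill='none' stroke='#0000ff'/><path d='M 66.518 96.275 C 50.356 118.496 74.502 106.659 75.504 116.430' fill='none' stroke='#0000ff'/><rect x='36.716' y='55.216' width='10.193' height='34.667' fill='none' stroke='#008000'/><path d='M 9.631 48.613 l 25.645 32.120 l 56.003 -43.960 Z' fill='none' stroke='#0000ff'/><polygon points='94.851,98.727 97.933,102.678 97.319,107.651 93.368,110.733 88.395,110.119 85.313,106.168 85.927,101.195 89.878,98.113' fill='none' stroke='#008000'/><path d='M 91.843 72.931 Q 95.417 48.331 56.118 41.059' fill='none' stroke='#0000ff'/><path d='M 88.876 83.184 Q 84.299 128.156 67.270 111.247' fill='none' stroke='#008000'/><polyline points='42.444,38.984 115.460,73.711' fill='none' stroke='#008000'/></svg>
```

1 u = 1 mm; y_m = 139.131 − y.

[1] `<circle>` circle, #0000ff→engrave S418 F3438: (79.792,41.435) → (72.607,63.547) → (53.797,77.214) → (30.547,77.214) → (11.737,63.547) → (4.552,41.435) → (11.737,19.323) → (30.547,5.656) → (53.797,5.656) → (72.607,19.323) → (79.792,41.435) (closed)

[2] `<path>` cubic bezier, #0000ff→engrave S418 F3438: (66.518,42.856) → (61.150,33.165) → (62.411,28.976) → (67.253,27.617) → (72.633,26.416) → (75.504,22.701)

[3] `<rect>` rectangle, #008000→cut S839 F1605: (36.716,83.915) → (46.909,83.915) → (46.909,49.248) → (36.716,49.248) → (36.716,83.915) (closed)

[4] `<path>` closed polygon, #0000ff→engrave S418 F3438: (9.631,90.518) → (35.276,58.398) → (91.279,102.358) → (9.631,90.518) (closed)

[5] `<polygon>` regular polygon, #008000→cut S839 F1605: (94.851,40.404) → (97.933,36.453) → (97.319,31.480) → (93.368,28.398) → (88.395,29.012) → (85.313,32.963) → (85.927,37.936) → (89.878,41.018) → (94.851,40.404) (closed)

[6] `<path>` quadratic bezier, #0000ff→engrave S418 F3438: (91.843,66.200) → (91.558,75.347) → (87.843,83.108) → (80.698,89.482) → (70.123,94.470) → (56.118,98.072)

[7] `<path>` quadratic bezier, #008000→cut S839 F1605: (88.876,55.947) → (86.547,40.433) → (83.222,29.870) → (78.901,24.258) → (73.584,23.596) → (67.270,27.884)

[8] `<polyline>` line segment, #008000→cut S839 F1605: (42.444,100.147) → (115.460,65.420)

G21
G90
G0 X79.792 Y41.435
M4 S418
G1 X72.607 Y63.547 F3438
G1 X53.797 Y77.214 F3438
G1 X30.547 Y77.214 F3438
G1 X11.737 Y63.547 F3438
G1 X4.552 Y41.435 F3438
G1 X11.737 Y19.323 F3438
G1 X30.547 Y5.656 F3438
G1 X53.797 Y5.656 F3438
G1 X72.607 Y19.323 F3438
G1 X79.792 Y41.435 F3438
M5
G0 X66.518 Y42.856
M4 S418
G1 X61.150 Y33.165 F3438
G1 X62.411 Y28.976 F3438
G1 X67.253 Y27.617 F3438
G1 X72.633 Y26.416 F3438
G1 X75.504 Y22.701 F3438
M5
G0 X36.716 Y83.915
M4 S839
G1 X46.909 Y83.915 F1605
G1 X46.909 Y49.248 F1605
G1 X36.716 Y49.248 F1605
G1 X36.716 Y83.915 F1605
M5
G0 X9.631 Y90.518
M4 S418
G1 X35.276 Y58.398 F3438
G1 X91.279 Y102.358 F3438
G1 X9.631 Y90.518 F3438
M5
G0 X94.851 Y40.404
M4 S839
G1 X97.933 Y36.453 F1605
G1 X97.319 Y31.480 F1605
G1 X93.368 Y28.398 F1605
G1 X88.395 Y29.012 F1605
G1 X85.313 Y32.963 F1605
G1 X85.927 Y37.936 F1605
G1 X89.878 Y41.018 F1605
G1 X94.851 Y40.404 F1605
M5
G0 X91.843 Y66.200
M4 S418
G1 X91.558 Y75.347 F3438
G1 X87.843 Y83.108 F3438
G1 X80.698 Y89.482 F3438
G1 X70.123 Y94.470 F3438
G1 X56.118 Y98.072 F3438
M5
G0 X88.876 Y55.947
M4 S839
G1 X86.547 Y40.433 F1605
G1 X83.222 Y29.870 F1605
G1 X78.901 Y24.258 F1605
G1 X73.584 Y23.596 F1605
G1 X67.270 Y27.884 F1605
M5
G0 X42.444 Y100.147
M4 S839
G1 X115.460 Y65.420 F1605
M5
G0 X0.000 Y0.000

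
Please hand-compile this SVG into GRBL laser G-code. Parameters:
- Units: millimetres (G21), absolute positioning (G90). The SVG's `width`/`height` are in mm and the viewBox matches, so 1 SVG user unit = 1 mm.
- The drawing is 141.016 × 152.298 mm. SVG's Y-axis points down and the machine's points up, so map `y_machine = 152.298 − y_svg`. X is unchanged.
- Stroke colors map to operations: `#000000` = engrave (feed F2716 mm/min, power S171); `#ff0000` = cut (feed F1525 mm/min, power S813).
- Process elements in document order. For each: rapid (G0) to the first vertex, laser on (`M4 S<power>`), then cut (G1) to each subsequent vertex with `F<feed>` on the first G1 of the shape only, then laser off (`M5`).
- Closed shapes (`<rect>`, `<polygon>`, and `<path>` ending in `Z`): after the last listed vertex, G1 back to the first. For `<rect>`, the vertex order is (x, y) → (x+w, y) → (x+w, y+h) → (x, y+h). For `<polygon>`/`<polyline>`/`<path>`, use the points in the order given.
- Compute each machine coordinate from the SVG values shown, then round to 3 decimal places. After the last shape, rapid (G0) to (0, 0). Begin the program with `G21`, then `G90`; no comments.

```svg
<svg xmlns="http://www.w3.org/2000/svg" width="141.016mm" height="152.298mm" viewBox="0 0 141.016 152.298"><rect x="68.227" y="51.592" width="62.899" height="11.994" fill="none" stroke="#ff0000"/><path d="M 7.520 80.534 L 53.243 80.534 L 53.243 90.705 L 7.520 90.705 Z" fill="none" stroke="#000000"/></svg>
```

G21
G90
G0 X68.227 Y100.706
M4 S813
G1 X131.126 Y100.706 F1525
G1 X131.126 Y88.712
G1 X68.227 Y88.712
G1 X68.227 Y100.706
M5
G0 X7.520 Y71.764
M4 S171
G1 X53.243 Y71.764 F2716
G1 X53.243 Y61.593
G1 X7.520 Y61.593
G1 X7.520 Y71.764
M5
G0 X0.000 Y0.000

viewBox `0 0 141.016 152.298` with mm width/height → 1 unit = 1 mm. Flip: y_m = 152.298 − y_svg.

**Shape 1** — `<rect>` rectangle, stroke `#ff0000` → cut (S813, F1525). Machine vertices: (68.227,100.706) → (131.126,100.706) → (131.126,88.712) → (68.227,88.712) → (68.227,100.706). Closed: final G1 returns to the first vertex.

**Shape 2** — `<path>` rectangle, stroke `#000000` → engrave (S171, F2716). Machine vertices: (7.520,71.764) → (53.243,71.764) → (53.243,61.593) → (7.520,61.593) → (7.520,71.764). Closed: final G1 returns to the first vertex.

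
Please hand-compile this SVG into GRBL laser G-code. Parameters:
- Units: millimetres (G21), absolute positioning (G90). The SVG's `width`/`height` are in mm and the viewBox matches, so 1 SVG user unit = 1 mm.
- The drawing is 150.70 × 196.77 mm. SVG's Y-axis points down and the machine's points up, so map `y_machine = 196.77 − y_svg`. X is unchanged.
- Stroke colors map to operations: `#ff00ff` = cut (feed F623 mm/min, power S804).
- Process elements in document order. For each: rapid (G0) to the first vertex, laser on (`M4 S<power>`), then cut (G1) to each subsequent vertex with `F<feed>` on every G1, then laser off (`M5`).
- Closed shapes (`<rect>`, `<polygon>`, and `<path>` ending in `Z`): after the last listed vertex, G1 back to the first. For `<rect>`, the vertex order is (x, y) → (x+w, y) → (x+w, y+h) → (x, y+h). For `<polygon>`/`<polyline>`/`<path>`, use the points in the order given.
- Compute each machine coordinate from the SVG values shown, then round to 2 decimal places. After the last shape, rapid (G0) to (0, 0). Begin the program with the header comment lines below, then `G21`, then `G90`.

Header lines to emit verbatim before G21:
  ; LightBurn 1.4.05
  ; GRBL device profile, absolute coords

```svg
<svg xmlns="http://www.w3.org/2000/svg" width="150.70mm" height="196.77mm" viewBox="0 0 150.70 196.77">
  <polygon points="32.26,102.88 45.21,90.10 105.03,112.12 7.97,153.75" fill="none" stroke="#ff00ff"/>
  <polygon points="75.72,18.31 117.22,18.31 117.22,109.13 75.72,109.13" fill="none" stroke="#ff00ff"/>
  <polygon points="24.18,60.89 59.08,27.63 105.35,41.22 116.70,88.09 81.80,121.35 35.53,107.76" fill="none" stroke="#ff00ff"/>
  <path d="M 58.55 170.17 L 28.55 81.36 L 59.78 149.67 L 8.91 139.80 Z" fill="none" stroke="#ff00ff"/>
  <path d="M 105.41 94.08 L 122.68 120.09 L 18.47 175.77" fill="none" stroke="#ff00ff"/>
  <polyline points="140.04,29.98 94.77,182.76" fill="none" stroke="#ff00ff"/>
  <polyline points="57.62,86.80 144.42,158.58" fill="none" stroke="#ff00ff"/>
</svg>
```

; LightBurn 1.4.05
; GRBL device profile, absolute coords
G21
G90
G0 X32.26 Y93.89
M4 S804
G1 X45.21 Y106.67 F623
G1 X105.03 Y84.65 F623
G1 X7.97 Y43.02 F623
G1 X32.26 Y93.89 F623
M5
G0 X75.72 Y178.46
M4 S804
G1 X117.22 Y178.46 F623
G1 X117.22 Y87.64 F623
G1 X75.72 Y87.64 F623
G1 X75.72 Y178.46 F623
M5
G0 X24.18 Y135.88
M4 S804
G1 X59.08 Y169.14 F623
G1 X105.35 Y155.55 F623
G1 X116.70 Y108.68 F623
G1 X81.80 Y75.42 F623
G1 X35.53 Y89.01 F623
G1 X24.18 Y135.88 F623
M5
G0 X58.55 Y26.60
M4 S804
G1 X28.55 Y115.41 F623
G1 X59.78 Y47.10 F623
G1 X8.91 Y56.97 F623
G1 X58.55 Y26.60 F623
M5
G0 X105.41 Y102.69
M4 S804
G1 X122.68 Y76.68 F623
G1 X18.47 Y21.00 F623
M5
G0 X140.04 Y166.79
M4 S804
G1 X94.77 Y14.01 F623
M5
G0 X57.62 Y109.97
M4 S804
G1 X144.42 Y38.19 F623
M5
G0 X0.00 Y0.00

1 u = 1 mm; y_m = 196.77 − y.

[1] `<polygon>` closed polygon, #ff00ff→cut S804 F623: (32.26,93.89) → (45.21,106.67) → (105.03,84.65) → (7.97,43.02) → (32.26,93.89) (closed)

[2] `<polygon>` rectangle, #ff00ff→cut S804 F623: (75.72,178.46) → (117.22,178.46) → (117.22,87.64) → (75.72,87.64) → (75.72,178.46) (closed)

[3] `<polygon>` regular polygon, #ff00ff→cut S804 F623: (24.18,135.88) → (59.08,169.14) → (105.35,155.55) → (116.70,108.68) → (81.80,75.42) → (35.53,89.01) → (24.18,135.88) (closed)

[4] `<path>` closed polygon, #ff00ff→cut S804 F623: (58.55,26.60) → (28.55,115.41) → (59.78,47.10) → (8.91,56.97) → (58.55,26.60) (closed)

[5] `<path>` open polyline, #ff00ff→cut S804 F623: (105.41,102.69) → (122.68,76.68) → (18.47,21.00)

[6] `<polyline>` line segment, #ff00ff→cut S804 F623: (140.04,166.79) → (94.77,14.01)

[7] `<polyline>` line segment, #ff00ff→cut S804 F623: (57.62,109.97) → (144.42,38.19)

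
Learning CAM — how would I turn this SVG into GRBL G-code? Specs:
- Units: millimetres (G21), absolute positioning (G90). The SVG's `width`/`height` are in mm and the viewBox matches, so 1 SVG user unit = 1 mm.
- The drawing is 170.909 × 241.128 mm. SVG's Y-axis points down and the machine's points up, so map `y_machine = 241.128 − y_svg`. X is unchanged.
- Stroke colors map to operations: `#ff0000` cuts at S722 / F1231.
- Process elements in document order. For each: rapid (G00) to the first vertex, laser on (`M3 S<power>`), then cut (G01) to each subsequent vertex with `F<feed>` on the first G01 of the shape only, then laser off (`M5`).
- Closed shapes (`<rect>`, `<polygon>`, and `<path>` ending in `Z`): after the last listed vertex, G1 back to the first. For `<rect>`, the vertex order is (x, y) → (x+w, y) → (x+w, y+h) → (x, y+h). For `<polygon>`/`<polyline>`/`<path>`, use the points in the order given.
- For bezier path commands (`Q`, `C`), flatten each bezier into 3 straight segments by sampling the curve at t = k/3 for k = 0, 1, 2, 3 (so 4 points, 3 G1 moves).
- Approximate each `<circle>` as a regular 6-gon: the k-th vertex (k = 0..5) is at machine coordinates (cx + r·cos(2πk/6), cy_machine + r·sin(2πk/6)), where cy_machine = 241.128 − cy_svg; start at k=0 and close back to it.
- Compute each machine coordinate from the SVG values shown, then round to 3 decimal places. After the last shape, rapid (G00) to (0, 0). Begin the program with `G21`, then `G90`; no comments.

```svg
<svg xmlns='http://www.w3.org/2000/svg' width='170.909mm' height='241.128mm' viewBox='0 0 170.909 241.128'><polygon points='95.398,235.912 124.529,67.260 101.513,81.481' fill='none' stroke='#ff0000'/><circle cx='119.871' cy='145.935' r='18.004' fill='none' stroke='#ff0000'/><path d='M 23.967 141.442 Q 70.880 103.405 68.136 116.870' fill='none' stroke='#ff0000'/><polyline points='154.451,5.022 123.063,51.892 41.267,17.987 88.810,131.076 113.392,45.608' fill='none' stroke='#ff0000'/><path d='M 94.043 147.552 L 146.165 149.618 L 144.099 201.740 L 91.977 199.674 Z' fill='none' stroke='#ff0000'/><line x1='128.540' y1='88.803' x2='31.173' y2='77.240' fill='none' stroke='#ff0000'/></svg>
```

1 u = 1 mm; y_m = 241.128 − y.

[1] `<polygon>` closed polygon, #ff0000→cut S722 F1231: (95.398,5.216) → (124.529,173.868) → (101.513,159.647) → (95.398,5.216) (closed)

[2] `<circle>` circle, #ff0000→cut S722 F1231: (137.875,95.193) → (128.873,110.785) → (110.869,110.785) → (101.867,95.193) → (110.869,79.601) → (128.873,79.601) → (137.875,95.193) (closed)

[3] `<path>` quadratic bezier, #ff0000→cut S722 F1231: (23.967,99.686) → (49.725,119.322) → (64.448,127.512) → (68.136,124.258)

[4] `<polyline>` open polyline, #ff0000→cut S722 F1231: (154.451,236.106) → (123.063,189.236) → (41.267,223.141) → (88.810,110.052) → (113.392,195.520)

[5] `<path>` regular polygon, #ff0000→cut S722 F1231: (94.043,93.576) → (146.165,91.510) → (144.099,39.388) → (91.977,41.454) → (94.043,93.576) (closed)

[6] `<line>` line segment, #ff0000→cut S722 F1231: (128.540,152.325) → (31.173,163.888)

G21
G90
G00 X95.398 Y5.216
M3 S722
G01 X124.529 Y173.868 F1231
G01 X101.513 Y159.647
G01 X95.398 Y5.216
M5
G00 X137.875 Y95.193
M3 S722
G01 X128.873 Y110.785 F1231
G01 X110.869 Y110.785
G01 X101.867 Y95.193
G01 X110.869 Y79.601
G01 X128.873 Y79.601
G01 X137.875 Y95.193
M5
G00 X23.967 Y99.686
M3 S722
G01 X49.725 Y119.322 F1231
G01 X64.448 Y127.512
G01 X68.136 Y124.258
M5
G00 X154.451 Y236.106
M3 S722
G01 X123.063 Y189.236 F1231
G01 X41.267 Y223.141
G01 X88.810 Y110.052
G01 X113.392 Y195.520
M5
G00 X94.043 Y93.576
M3 S722
G01 X146.165 Y91.510 F1231
G01 X144.099 Y39.388
G01 X91.977 Y41.454
G01 X94.043 Y93.576
M5
G00 X128.540 Y152.325
M3 S722
G01 X31.173 Y163.888 F1231
M5
G00 X0.000 Y0.000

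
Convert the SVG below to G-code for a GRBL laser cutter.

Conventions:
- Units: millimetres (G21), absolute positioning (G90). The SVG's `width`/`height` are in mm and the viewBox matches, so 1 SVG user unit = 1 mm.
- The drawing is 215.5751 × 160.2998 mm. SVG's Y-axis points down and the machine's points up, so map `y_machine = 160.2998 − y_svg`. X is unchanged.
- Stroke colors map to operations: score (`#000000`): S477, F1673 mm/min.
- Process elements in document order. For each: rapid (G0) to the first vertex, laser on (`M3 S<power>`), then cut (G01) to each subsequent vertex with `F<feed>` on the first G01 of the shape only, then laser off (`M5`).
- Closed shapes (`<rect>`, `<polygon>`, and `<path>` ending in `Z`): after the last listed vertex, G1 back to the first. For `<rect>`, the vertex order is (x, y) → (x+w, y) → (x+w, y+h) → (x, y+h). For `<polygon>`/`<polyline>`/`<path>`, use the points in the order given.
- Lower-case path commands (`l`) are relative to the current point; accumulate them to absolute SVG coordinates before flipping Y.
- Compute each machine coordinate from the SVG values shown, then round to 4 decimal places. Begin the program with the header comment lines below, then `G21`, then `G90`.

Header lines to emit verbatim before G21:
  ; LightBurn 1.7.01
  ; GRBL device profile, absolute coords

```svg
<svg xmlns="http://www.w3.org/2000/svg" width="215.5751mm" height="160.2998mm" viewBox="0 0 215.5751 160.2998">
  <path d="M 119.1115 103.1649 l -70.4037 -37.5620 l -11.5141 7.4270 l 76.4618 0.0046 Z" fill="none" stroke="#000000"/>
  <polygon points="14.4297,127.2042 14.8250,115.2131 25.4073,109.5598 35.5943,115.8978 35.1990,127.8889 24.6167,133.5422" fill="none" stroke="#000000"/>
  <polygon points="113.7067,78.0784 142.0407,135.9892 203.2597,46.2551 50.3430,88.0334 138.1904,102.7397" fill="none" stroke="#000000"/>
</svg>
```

1 u = 1 mm; y_m = 160.2998 − y.

[1] `<path>` closed polygon, #000000→score S477 F1673: (119.1115,57.1349) → (48.7078,94.6969) → (37.1937,87.2699) → (113.6555,87.2653) → (119.1115,57.1349) (closed)

[2] `<polygon>` regular polygon, #000000→score S477 F1673: (14.4297,33.0956) → (14.8250,45.0867) → (25.4073,50.7400) → (35.5943,44.4020) → (35.1990,32.4109) → (24.6167,26.7576) → (14.4297,33.0956) (closed)

[3] `<polygon>` closed polygon, #000000→score S477 F1673: (113.7067,82.2214) → (142.0407,24.3106) → (203.2597,114.0447) → (50.3430,72.2664) → (138.1904,57.5601) → (113.7067,82.2214) (closed)

; LightBurn 1.7.01
; GRBL device profile, absolute coords
G21
G90
G0 X119.1115 Y57.1349
M3 S477
G01 X48.7078 Y94.6969 F1673
G01 X37.1937 Y87.2699
G01 X113.6555 Y87.2653
G01 X119.1115 Y57.1349
M5
G0 X14.4297 Y33.0956
M3 S477
G01 X14.8250 Y45.0867 F1673
G01 X25.4073 Y50.7400
G01 X35.5943 Y44.4020
G01 X35.1990 Y32.4109
G01 X24.6167 Y26.7576
G01 X14.4297 Y33.0956
M5
G0 X113.7067 Y82.2214
M3 S477
G01 X142.0407 Y24.3106 F1673
G01 X203.2597 Y114.0447
G01 X50.3430 Y72.2664
G01 X138.1904 Y57.5601
G01 X113.7067 Y82.2214
M5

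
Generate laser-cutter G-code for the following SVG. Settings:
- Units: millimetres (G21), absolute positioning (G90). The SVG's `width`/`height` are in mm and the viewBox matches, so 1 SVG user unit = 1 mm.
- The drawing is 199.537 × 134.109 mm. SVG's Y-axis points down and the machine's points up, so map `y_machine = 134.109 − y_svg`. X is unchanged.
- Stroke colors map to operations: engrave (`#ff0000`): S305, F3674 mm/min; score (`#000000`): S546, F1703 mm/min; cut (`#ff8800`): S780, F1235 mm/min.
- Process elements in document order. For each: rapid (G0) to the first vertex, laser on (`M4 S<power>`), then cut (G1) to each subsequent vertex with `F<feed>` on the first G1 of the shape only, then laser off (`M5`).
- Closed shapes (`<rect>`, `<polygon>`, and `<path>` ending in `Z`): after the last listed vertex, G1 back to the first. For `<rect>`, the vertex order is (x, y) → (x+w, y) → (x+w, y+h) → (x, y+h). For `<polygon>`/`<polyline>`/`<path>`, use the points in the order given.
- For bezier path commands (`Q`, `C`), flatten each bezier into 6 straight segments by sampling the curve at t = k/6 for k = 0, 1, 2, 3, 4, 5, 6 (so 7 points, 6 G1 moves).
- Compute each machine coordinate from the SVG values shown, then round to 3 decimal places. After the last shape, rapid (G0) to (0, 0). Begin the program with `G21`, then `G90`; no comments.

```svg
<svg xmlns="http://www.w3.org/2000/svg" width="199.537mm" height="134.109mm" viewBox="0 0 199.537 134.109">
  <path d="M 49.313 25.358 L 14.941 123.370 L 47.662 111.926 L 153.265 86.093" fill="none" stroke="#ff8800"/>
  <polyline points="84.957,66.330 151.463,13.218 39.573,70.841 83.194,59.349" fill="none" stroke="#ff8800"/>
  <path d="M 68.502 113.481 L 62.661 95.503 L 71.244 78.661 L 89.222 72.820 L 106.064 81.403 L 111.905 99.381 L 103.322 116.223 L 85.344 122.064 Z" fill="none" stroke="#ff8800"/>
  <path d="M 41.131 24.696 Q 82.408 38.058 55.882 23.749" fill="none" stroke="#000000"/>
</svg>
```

G21
G90
G0 X49.313 Y108.751
M4 S780
G1 X14.941 Y10.739 F1235
G1 X47.662 Y22.183
G1 X153.265 Y48.016
M5
G0 X84.957 Y67.779
M4 S780
G1 X151.463 Y120.891 F1235
G1 X39.573 Y63.268
G1 X83.194 Y74.760
M5
G0 X68.502 Y20.628
M4 S780
G1 X62.661 Y38.606 F1235
G1 X71.244 Y55.448
G1 X89.222 Y61.289
G1 X106.064 Y52.706
G1 X111.905 Y34.728
G1 X103.322 Y17.886
G1 X85.344 Y12.045
G1 X68.502 Y20.628
M5
G0 X41.131 Y109.413
M4 S546
G1 X53.007 Y105.728 F1703
G1 X61.115 Y103.580
G1 X65.457 Y102.969
G1 X66.032 Y103.895
G1 X62.841 Y106.359
G1 X55.882 Y110.360
M5
G0 X0.000 Y0.000

Since the viewBox matches the mm dimensions, user units are millimetres directly. The only transform is the Y-flip y_m = 134.109 − y_svg.

Shape 1 is a open polyline drawn with `<path>`. Its stroke #ff8800 means cut at S780, F1235. After flipping Y the toolpath is (49.313,108.751) → (14.941,10.739) → (47.662,22.183) → (153.265,48.016).

Shape 2 is a open polyline drawn with `<polyline>`. Its stroke #ff8800 means cut at S780, F1235. After flipping Y the toolpath is (84.957,67.779) → (151.463,120.891) → (39.573,63.268) → (83.194,74.760).

Shape 3 is a regular polygon drawn with `<path>`. Its stroke #ff8800 means cut at S780, F1235. After flipping Y the toolpath is (68.502,20.628) → (62.661,38.606) → (71.244,55.448) → (89.222,61.289) → (106.064,52.706) → (111.905,34.728) → (103.322,17.886) → (85.344,12.045) → (68.502,20.628), returning to the start.

Shape 4 is a quadratic bezier drawn with `<path>`. Its stroke #000000 means score at S546, F1703. After flipping Y the toolpath is (41.131,109.413) → (53.007,105.728) → (61.115,103.580) → (65.457,102.969) → (66.032,103.895) → (62.841,106.359) → (55.882,110.360).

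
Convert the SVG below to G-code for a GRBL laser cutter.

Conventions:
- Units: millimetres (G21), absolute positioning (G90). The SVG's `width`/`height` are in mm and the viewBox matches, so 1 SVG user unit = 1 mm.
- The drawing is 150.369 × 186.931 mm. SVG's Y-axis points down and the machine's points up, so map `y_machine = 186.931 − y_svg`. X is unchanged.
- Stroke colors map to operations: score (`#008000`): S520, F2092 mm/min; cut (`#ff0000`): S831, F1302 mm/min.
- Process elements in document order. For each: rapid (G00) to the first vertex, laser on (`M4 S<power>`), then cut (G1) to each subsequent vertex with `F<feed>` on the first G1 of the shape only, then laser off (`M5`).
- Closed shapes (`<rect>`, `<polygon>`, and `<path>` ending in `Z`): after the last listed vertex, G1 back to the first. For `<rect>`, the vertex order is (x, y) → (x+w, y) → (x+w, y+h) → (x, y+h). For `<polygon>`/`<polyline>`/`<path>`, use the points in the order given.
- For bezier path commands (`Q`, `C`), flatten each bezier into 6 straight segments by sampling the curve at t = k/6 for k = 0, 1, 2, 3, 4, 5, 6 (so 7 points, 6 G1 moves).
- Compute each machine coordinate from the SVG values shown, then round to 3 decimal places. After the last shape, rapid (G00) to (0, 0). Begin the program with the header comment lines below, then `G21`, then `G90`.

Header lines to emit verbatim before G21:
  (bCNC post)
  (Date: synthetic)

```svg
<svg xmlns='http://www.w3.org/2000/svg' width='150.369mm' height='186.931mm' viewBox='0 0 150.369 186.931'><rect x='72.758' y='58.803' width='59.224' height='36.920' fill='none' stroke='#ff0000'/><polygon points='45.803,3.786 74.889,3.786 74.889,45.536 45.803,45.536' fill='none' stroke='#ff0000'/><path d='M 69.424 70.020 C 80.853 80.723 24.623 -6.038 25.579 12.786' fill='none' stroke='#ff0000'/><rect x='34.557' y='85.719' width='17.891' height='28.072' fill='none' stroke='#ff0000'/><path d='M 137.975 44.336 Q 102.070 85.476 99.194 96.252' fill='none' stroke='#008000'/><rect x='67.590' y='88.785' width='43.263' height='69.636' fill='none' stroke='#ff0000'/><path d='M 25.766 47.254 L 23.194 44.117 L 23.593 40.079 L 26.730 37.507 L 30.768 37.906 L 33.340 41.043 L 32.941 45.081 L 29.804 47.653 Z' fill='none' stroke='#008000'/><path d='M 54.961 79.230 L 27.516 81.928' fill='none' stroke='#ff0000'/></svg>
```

1 u = 1 mm; y_m = 186.931 − y.

[1] `<rect>` rectangle, #ff0000→cut S831 F1302: (72.758,128.128) → (131.982,128.128) → (131.982,91.208) → (72.758,91.208) → (72.758,128.128) (closed)

[2] `<polygon>` rectangle, #ff0000→cut S831 F1302: (45.803,183.145) → (74.889,183.145) → (74.889,141.395) → (45.803,141.395) → (45.803,183.145) (closed)

[3] `<path>` cubic bezier, #ff0000→cut S831 F1302: (69.424,116.911) → (70.078,118.741) → (62.924,131.176) → (51.429,148.573) → (39.061,165.294) → (29.289,175.698) → (25.579,174.145)

[4] `<rect>` rectangle, #ff0000→cut S831 F1302: (34.557,101.212) → (52.448,101.212) → (52.448,73.140) → (34.557,73.140) → (34.557,101.212) (closed)

[5] `<path>` quadratic bezier, #008000→score S520 F2092: (137.975,142.595) → (126.924,129.725) → (117.708,118.542) → (110.327,109.046) → (104.781,101.237) → (101.070,95.114) → (99.194,90.679)

[6] `<rect>` rectangle, #ff0000→cut S831 F1302: (67.590,98.146) → (110.853,98.146) → (110.853,28.510) → (67.590,28.510) → (67.590,98.146) (closed)

[7] `<path>` regular polygon, #008000→score S520 F2092: (25.766,139.677) → (23.194,142.814) → (23.593,146.852) → (26.730,149.424) → (30.768,149.025) → (33.340,145.888) → (32.941,141.850) → (29.804,139.278) → (25.766,139.677) (closed)

[8] `<path>` line segment, #ff0000→cut S831 F1302: (54.961,107.701) → (27.516,105.003)

(bCNC post)
(Date: synthetic)
G21
G90
G00 X72.758 Y128.128
M4 S831
G1 X131.982 Y128.128 F1302
G1 X131.982 Y91.208
G1 X72.758 Y91.208
G1 X72.758 Y128.128
M5
G00 X45.803 Y183.145
M4 S831
G1 X74.889 Y183.145 F1302
G1 X74.889 Y141.395
G1 X45.803 Y141.395
G1 X45.803 Y183.145
M5
G00 X69.424 Y116.911
M4 S831
G1 X70.078 Y118.741 F1302
G1 X62.924 Y131.176
G1 X51.429 Y148.573
G1 X39.061 Y165.294
G1 X29.289 Y175.698
G1 X25.579 Y174.145
M5
G00 X34.557 Y101.212
M4 S831
G1 X52.448 Y101.212 F1302
G1 X52.448 Y73.140
G1 X34.557 Y73.140
G1 X34.557 Y101.212
M5
G00 X137.975 Y142.595
M4 S520
G1 X126.924 Y129.725 F2092
G1 X117.708 Y118.542
G1 X110.327 Y109.046
G1 X104.781 Y101.237
G1 X101.070 Y95.114
G1 X99.194 Y90.679
M5
G00 X67.590 Y98.146
M4 S831
G1 X110.853 Y98.146 F1302
G1 X110.853 Y28.510
G1 X67.590 Y28.510
G1 X67.590 Y98.146
M5
G00 X25.766 Y139.677
M4 S520
G1 X23.194 Y142.814 F2092
G1 X23.593 Y146.852
G1 X26.730 Y149.424
G1 X30.768 Y149.025
G1 X33.340 Y145.888
G1 X32.941 Y141.850
G1 X29.804 Y139.278
G1 X25.766 Y139.677
M5
G00 X54.961 Y107.701
M4 S831
G1 X27.516 Y105.003 F1302
M5
G00 X0.000 Y0.000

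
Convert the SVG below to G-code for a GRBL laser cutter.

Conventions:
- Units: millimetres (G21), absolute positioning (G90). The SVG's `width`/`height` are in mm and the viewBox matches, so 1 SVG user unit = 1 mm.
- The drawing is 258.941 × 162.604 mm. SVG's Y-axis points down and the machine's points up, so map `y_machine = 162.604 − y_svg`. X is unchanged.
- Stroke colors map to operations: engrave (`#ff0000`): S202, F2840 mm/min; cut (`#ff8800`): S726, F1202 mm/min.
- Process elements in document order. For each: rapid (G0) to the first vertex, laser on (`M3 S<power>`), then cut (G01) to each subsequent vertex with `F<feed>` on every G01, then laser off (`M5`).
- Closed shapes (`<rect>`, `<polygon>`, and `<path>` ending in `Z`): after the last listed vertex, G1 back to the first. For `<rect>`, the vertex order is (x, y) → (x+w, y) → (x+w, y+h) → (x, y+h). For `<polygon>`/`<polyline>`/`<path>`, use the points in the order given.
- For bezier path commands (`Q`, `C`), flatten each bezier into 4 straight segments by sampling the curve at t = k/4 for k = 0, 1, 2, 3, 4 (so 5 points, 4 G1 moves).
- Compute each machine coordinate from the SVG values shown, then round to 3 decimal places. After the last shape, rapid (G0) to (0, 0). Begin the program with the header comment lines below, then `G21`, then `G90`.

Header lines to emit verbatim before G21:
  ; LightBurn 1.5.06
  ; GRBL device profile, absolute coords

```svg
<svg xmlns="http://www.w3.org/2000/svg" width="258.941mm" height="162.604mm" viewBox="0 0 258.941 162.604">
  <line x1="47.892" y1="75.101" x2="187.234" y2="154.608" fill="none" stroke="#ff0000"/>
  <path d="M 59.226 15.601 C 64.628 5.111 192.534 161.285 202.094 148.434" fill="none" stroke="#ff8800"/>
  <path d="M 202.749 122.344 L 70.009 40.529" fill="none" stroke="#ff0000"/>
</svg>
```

1 u = 1 mm; y_m = 162.604 − y.

[1] `<line>` line segment, #ff0000→engrave S202 F2840: (47.892,87.503) → (187.234,7.996)

[2] `<path>` cubic bezier, #ff8800→cut S726 F1202: (59.226,147.003) → (82.484,128.866) → (129.101,79.701) → (176.497,30.979) → (202.094,14.170)

[3] `<path>` line segment, #ff0000→engrave S202 F2840: (202.749,40.260) → (70.009,122.075)

; LightBurn 1.5.06
; GRBL device profile, absolute coords
G21
G90
G0 X47.892 Y87.503
M3 S202
G01 X187.234 Y7.996 F2840
M5
G0 X59.226 Y147.003
M3 S726
G01 X82.484 Y128.866 F1202
G01 X129.101 Y79.701 F1202
G01 X176.497 Y30.979 F1202
G01 X202.094 Y14.170 F1202
M5
G0 X202.749 Y40.260
M3 S202
G01 X70.009 Y122.075 F2840
M5
G0 X0.000 Y0.000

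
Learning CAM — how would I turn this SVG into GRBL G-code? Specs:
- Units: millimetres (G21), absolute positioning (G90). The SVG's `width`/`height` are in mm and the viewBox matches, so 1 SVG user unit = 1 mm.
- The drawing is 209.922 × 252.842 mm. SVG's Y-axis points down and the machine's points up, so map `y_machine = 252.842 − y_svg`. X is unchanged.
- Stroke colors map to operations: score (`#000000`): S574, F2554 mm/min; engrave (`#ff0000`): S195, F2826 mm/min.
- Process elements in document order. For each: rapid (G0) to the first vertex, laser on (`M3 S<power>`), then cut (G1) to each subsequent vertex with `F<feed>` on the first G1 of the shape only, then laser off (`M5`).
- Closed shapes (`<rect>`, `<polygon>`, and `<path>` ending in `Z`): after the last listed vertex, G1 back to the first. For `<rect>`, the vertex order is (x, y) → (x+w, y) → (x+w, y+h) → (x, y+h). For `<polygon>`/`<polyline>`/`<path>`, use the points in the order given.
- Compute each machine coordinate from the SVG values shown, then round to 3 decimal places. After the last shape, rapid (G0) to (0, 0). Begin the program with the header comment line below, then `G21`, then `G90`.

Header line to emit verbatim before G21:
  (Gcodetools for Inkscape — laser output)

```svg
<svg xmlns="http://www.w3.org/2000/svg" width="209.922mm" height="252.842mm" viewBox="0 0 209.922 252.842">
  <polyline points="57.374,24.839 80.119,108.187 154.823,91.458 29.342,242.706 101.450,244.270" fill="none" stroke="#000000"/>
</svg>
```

(Gcodetools for Inkscape — laser output)
G21
G90
G0 X57.374 Y228.003
M3 S574
G1 X80.119 Y144.655 F2554
G1 X154.823 Y161.384
G1 X29.342 Y10.136
G1 X101.450 Y8.572
M5
G0 X0.000 Y0.000

1 u = 1 mm; y_m = 252.842 − y.

[1] `<polyline>` open polyline, #000000→score S574 F2554: (57.374,228.003) → (80.119,144.655) → (154.823,161.384) → (29.342,10.136) → (101.450,8.572)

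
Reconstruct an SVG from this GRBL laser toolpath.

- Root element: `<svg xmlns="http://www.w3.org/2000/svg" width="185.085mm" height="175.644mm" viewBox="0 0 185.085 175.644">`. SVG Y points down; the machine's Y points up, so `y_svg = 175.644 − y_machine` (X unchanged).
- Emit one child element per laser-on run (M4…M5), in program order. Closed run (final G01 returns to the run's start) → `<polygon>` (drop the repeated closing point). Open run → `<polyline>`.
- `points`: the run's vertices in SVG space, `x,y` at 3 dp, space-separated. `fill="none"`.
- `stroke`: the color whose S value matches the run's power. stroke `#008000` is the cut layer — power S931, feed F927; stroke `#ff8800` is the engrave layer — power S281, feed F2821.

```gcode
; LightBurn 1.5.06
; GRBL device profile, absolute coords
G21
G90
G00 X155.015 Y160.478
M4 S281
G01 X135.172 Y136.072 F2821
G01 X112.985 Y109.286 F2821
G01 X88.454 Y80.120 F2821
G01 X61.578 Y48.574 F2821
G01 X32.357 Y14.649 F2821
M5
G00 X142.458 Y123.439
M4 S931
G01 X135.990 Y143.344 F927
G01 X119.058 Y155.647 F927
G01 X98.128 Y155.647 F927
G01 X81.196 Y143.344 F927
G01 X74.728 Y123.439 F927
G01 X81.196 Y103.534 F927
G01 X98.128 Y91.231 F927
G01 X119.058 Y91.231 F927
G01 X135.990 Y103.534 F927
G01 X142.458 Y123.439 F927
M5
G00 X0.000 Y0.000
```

<svg xmlns="http://www.w3.org/2000/svg" width="185.085mm" height="175.644mm" viewBox="0 0 185.085 175.644">
  <polyline points="155.015,15.166 135.172,39.572 112.985,66.358 88.454,95.524 61.578,127.070 32.357,160.995" fill="none" stroke="#ff8800"/>
  <polygon points="142.458,52.205 135.990,32.300 119.058,19.997 98.128,19.997 81.196,32.300 74.728,52.205 81.196,72.110 98.128,84.413 119.058,84.413 135.990,72.110" fill="none" stroke="#008000"/>
</svg>

Machine Y-up, SVG Y-down with viewBox height 175.644, so y_svg = 175.644 − y_machine; X carries over.

Run 1: the run's S281 means `#ff8800` (engrave). The run is open, so emit a `<polyline>` with points (Y-flipped): 155.015,15.166 135.172,39.572 112.985,66.358 88.454,95.524 61.578,127.070 32.357,160.995.

Run 2: power S931 maps to stroke `#008000` (cut). The run returns to its start, so emit a `<polygon>` with points (Y-flipped): 142.458,52.205 135.990,32.300 119.058,19.997 98.128,19.997 81.196,32.300 74.728,52.205 81.196,72.110 98.128,84.413 119.058,84.413 135.990,72.110.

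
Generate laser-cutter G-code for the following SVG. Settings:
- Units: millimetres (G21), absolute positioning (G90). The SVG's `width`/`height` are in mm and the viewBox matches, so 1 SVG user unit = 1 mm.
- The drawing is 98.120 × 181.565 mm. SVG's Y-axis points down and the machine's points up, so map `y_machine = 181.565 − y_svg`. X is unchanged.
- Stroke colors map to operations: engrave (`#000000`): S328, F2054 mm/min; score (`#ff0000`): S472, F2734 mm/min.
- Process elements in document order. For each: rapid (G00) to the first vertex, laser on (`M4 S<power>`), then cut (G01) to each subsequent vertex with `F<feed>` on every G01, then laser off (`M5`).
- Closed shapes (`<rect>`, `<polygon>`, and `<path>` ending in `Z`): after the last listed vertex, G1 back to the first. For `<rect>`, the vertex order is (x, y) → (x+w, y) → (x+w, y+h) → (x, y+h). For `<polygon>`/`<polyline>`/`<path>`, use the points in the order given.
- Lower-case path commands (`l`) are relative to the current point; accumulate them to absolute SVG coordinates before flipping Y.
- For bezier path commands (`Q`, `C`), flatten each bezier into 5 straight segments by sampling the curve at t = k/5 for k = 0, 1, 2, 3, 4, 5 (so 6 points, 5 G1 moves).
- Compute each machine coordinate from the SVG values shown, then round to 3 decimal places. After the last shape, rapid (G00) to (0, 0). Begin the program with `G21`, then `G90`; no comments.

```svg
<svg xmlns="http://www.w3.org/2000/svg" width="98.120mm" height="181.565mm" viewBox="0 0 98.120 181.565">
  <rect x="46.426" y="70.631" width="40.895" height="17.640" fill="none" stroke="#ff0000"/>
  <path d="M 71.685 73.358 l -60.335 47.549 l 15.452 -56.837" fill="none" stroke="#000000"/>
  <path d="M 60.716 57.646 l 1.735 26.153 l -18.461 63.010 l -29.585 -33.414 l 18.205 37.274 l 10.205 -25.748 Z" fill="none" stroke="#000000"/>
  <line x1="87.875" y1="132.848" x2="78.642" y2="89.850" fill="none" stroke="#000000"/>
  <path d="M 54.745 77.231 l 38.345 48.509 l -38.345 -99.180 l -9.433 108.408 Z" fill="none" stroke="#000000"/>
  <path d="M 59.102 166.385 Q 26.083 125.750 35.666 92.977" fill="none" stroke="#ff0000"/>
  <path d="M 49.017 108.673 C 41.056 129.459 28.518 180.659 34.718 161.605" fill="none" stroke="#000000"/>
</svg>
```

G21
G90
G00 X46.426 Y110.934
M4 S472
G01 X87.321 Y110.934 F2734
G01 X87.321 Y93.294 F2734
G01 X46.426 Y93.294 F2734
G01 X46.426 Y110.934 F2734
M5
G00 X71.685 Y108.207
M4 S328
G01 X11.350 Y60.658 F2054
G01 X26.802 Y117.495 F2054
M5
G00 X60.716 Y123.919
M4 S328
G01 X62.451 Y97.766 F2054
G01 X43.990 Y34.756 F2054
G01 X14.405 Y68.170 F2054
G01 X32.610 Y30.896 F2054
G01 X42.815 Y56.644 F2054
G01 X60.716 Y123.919 F2054
M5
G00 X87.875 Y48.717
M4 S328
G01 X78.642 Y91.715 F2054
M5
G00 X54.745 Y104.334
M4 S328
G01 X93.090 Y55.825 F2054
G01 X54.745 Y155.005 F2054
G01 X45.312 Y46.597 F2054
G01 X54.745 Y104.334 F2054
M5
G00 X59.102 Y15.180
M4 S472
G01 X47.598 Y31.120 F2734
G01 X39.503 Y46.430 F2734
G01 X34.816 Y61.112 F2734
G01 X33.537 Y75.164 F2734
G01 X35.666 Y88.588 F2734
M5
G00 X49.017 Y72.892
M4 S328
G01 X43.878 Y57.576 F2054
G01 X38.759 Y39.793 F2054
G01 X34.780 Y24.374 F2054
G01 X33.060 Y16.153 F2054
G01 X34.718 Y19.960 F2054
M5
G00 X0.000 Y0.000

viewBox `0 0 98.120 181.565` with mm width/height → 1 unit = 1 mm. Flip: y_m = 181.565 − y_svg.

**Shape 1** — `<rect>` rectangle, stroke `#ff0000` → score (S472, F2734). Machine vertices: (46.426,110.934) → (87.321,110.934) → (87.321,93.294) → (46.426,93.294) → (46.426,110.934). Closed: final G1 returns to the first vertex.

**Shape 2** — `<path>` open polyline, stroke `#000000` → engrave (S328, F2054). Machine vertices: (71.685,108.207) → (11.350,60.658) → (26.802,117.495). Open path.

**Shape 3** — `<path>` closed polygon, stroke `#000000` → engrave (S328, F2054). Machine vertices: (60.716,123.919) → (62.451,97.766) → (43.990,34.756) → (14.405,68.170) → (32.610,30.896) → (42.815,56.644) → (60.716,123.919). Closed: final G1 returns to the first vertex.

**Shape 4** — `<line>` line segment, stroke `#000000` → engrave (S328, F2054). Machine vertices: (87.875,48.717) → (78.642,91.715). Open path.

**Shape 5** — `<path>` closed polygon, stroke `#000000` → engrave (S328, F2054). Machine vertices: (54.745,104.334) → (93.090,55.825) → (54.745,155.005) → (45.312,46.597) → (54.745,104.334). Closed: final G1 returns to the first vertex.

**Shape 6** — `<path>` quadratic bezier, stroke `#ff0000` → score (S472, F2734). Control points (SVG): P0=(59.102,166.385), P1=(26.083,125.750), P2=(35.666,92.977); sampled at t=k/5. Machine vertices: (59.102,15.180) → (47.598,31.120) → (39.503,46.430) → (34.816,61.112) → (33.537,75.164) → (35.666,88.588). Open path.

**Shape 7** — `<path>` cubic bezier, stroke `#000000` → engrave (S328, F2054). Control points (SVG): P0=(49.017,108.673), P1=(41.056,129.459), P2=(28.518,180.659), P3=(34.718,161.605); sampled at t=k/5. Machine vertices: (49.017,72.892) → (43.878,57.576) → (38.759,39.793) → (34.780,24.374) → (33.060,16.153) → (34.718,19.960). Open path.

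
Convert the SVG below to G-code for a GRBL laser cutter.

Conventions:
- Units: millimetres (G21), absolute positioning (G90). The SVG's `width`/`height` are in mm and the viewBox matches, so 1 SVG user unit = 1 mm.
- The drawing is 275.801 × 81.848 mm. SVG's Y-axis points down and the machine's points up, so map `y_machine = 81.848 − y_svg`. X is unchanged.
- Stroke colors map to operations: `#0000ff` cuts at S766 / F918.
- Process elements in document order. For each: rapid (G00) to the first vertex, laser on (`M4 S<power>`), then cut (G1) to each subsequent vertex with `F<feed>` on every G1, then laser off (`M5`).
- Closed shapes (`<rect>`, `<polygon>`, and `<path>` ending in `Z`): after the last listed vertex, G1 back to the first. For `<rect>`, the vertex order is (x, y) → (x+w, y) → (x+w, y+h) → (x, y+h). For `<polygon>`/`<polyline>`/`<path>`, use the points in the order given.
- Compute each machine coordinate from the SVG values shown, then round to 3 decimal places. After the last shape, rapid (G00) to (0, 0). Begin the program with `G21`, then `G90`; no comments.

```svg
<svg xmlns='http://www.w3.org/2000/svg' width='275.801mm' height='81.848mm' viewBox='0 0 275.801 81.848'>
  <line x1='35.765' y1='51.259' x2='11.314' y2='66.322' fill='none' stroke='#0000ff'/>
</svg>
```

G21
G90
G00 X35.765 Y30.589
M4 S766
G1 X11.314 Y15.526 F918
M5
G00 X0.000 Y0.000

viewBox `0 0 275.801 81.848` with mm width/height → 1 unit = 1 mm. Flip: y_m = 81.848 − y_svg.

**Shape 1** — `<line>` line segment, stroke `#0000ff` → cut (S766, F918). Machine vertices: (35.765,30.589) → (11.314,15.526). Open path.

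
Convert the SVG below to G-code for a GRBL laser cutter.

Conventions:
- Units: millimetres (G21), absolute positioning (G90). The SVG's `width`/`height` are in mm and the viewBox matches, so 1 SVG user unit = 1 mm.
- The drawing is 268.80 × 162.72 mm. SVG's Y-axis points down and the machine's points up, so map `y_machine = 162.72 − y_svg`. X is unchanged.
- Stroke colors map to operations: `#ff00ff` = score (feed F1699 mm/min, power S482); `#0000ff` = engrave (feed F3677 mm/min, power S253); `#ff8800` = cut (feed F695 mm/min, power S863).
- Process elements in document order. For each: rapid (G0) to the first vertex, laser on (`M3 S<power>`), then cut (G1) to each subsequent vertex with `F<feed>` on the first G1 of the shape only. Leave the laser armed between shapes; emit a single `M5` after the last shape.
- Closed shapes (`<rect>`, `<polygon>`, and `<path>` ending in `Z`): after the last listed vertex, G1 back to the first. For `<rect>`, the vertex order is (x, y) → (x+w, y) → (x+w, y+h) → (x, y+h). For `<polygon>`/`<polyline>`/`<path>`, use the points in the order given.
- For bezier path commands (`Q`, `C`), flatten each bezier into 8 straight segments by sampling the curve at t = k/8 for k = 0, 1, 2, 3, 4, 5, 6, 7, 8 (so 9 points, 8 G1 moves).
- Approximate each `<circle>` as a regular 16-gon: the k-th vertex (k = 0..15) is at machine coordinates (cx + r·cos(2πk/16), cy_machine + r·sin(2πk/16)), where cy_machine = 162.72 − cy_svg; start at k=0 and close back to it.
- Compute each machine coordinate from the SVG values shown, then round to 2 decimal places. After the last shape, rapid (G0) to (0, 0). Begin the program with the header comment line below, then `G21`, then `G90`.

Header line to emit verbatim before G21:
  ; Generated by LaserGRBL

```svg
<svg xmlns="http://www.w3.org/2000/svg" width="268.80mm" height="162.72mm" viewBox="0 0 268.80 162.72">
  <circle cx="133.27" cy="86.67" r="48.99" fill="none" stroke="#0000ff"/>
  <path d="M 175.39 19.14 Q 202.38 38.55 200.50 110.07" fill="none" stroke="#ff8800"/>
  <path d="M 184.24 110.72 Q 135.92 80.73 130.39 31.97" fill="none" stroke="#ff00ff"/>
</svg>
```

Since the viewBox matches the mm dimensions, user units are millimetres directly. The only transform is the Y-flip y_m = 162.72 − y_svg.

Shape 1 is a circle drawn with `<circle>`. Its stroke #0000ff means engrave at S253, F3677. After flipping Y the toolpath is (182.26,76.05) → (178.53,94.80) → (167.91,110.69) → (152.02,121.31) → (133.27,125.04) → (114.52,121.31) → (98.63,110.69) → (88.01,94.80) → (84.28,76.05) → (88.01,57.30) → (98.63,41.41) → (114.52,30.79) → (133.27,27.06) → (152.02,30.79) → (167.91,41.41) → (178.53,57.30) → (182.26,76.05), returning to the start.

Shape 2 is a quadratic bezier drawn with `<path>`. Its stroke #ff8800 means cut at S863, F695. After flipping Y the toolpath is (175.39,143.58) → (181.69,137.91) → (187.08,130.62) → (191.57,121.69) → (195.16,111.14) → (197.85,98.96) → (199.64,85.15) → (200.52,69.72) → (200.50,52.65).

Shape 3 is a quadratic bezier drawn with `<path>`. Its stroke #ff00ff means score at S482, F1699. After flipping Y the toolpath is (184.24,52.00) → (172.83,59.79) → (162.75,68.17) → (154.02,77.13) → (146.62,86.68) → (140.55,96.82) → (135.83,107.54) → (132.44,118.85) → (130.39,130.75).

; Generated by LaserGRBL
G21
G90
G0 X182.26 Y76.05
M3 S253
G1 X178.53 Y94.80 F3677
G1 X167.91 Y110.69
G1 X152.02 Y121.31
G1 X133.27 Y125.04
G1 X114.52 Y121.31
G1 X98.63 Y110.69
G1 X88.01 Y94.80
G1 X84.28 Y76.05
G1 X88.01 Y57.30
G1 X98.63 Y41.41
G1 X114.52 Y30.79
G1 X133.27 Y27.06
G1 X152.02 Y30.79
G1 X167.91 Y41.41
G1 X178.53 Y57.30
G1 X182.26 Y76.05
G0 X175.39 Y143.58
M3 S863
G1 X181.69 Y137.91 F695
G1 X187.08 Y130.62
G1 X191.57 Y121.69
G1 X195.16 Y111.14
G1 X197.85 Y98.96
G1 X199.64 Y85.15
G1 X200.52 Y69.72
G1 X200.50 Y52.65
G0 X184.24 Y52.00
M3 S482
G1 X172.83 Y59.79 F1699
G1 X162.75 Y68.17
G1 X154.02 Y77.13
G1 X146.62 Y86.68
G1 X140.55 Y96.82
G1 X135.83 Y107.54
G1 X132.44 Y118.85
G1 X130.39 Y130.75
M5
G0 X0.00 Y0.00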